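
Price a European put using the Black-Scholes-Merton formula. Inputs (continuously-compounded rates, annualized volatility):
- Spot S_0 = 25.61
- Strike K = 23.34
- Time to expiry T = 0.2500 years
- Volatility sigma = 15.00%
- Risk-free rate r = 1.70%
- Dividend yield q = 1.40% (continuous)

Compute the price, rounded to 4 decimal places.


d1 = (ln(S/K) + (r - q + 0.5*sigma^2) * T) / (sigma * sqrt(T)) = 1.28502364
d2 = d1 - sigma * sqrt(T) = 1.21002364
exp(-rT) = 0.99575902; exp(-qT) = 0.99650612
P = K * exp(-rT) * N(-d2) - S_0 * exp(-qT) * N(-d1)
N(-d1) = 0.09939201; N(-d2) = 0.11313491
P = 23.3400 * 0.99575902 * 0.11313491 - 25.6100 * 0.99650612 * 0.09939201 = 0.0928

Answer: Price = 0.0928


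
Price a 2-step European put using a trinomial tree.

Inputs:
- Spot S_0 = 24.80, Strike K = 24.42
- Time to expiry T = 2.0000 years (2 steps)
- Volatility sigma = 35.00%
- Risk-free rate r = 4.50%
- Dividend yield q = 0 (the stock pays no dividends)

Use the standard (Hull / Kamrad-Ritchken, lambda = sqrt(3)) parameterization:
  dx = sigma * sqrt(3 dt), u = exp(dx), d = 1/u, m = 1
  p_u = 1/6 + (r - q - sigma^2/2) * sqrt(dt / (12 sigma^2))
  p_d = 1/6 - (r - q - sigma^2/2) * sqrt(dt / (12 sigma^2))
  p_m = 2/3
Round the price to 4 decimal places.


Answer: Price = V(0,0) = 2.8955

Derivation:
dt = T/N = 1.000000; dx = sigma*sqrt(3*dt) = 0.606218
u = exp(dx) = 1.833484; d = 1/u = 0.545410
p_u = 0.153264, p_m = 0.666667, p_d = 0.180069
Discount per step: exp(-r*dt) = 0.955997
Stock lattice S(k, j) with j the centered position index:
  k=0: S(0,+0) = 24.8000
  k=1: S(1,-1) = 13.5262; S(1,+0) = 24.8000; S(1,+1) = 45.4704
  k=2: S(2,-2) = 7.3773; S(2,-1) = 13.5262; S(2,+0) = 24.8000; S(2,+1) = 45.4704; S(2,+2) = 83.3692
Terminal payoffs V(N, j) = max(K - S_T, 0):
  V(2,-2) = 17.042697; V(2,-1) = 10.893836; V(2,+0) = 0.000000; V(2,+1) = 0.000000; V(2,+2) = 0.000000
Backward induction: V(k, j) = exp(-r*dt) * [p_u * V(k+1, j+1) + p_m * V(k+1, j) + p_d * V(k+1, j-1)]
  V(1,-1) = exp(-r*dt) * [p_u*0.000000 + p_m*10.893836 + p_d*17.042697] = 9.876818
  V(1,+0) = exp(-r*dt) * [p_u*0.000000 + p_m*0.000000 + p_d*10.893836] = 1.875330
  V(1,+1) = exp(-r*dt) * [p_u*0.000000 + p_m*0.000000 + p_d*0.000000] = 0.000000
  V(0,+0) = exp(-r*dt) * [p_u*0.000000 + p_m*1.875330 + p_d*9.876818] = 2.895461


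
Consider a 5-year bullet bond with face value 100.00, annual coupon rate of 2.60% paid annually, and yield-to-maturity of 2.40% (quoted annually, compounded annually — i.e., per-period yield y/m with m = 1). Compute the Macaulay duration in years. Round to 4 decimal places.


Answer: Macaulay duration = 4.7543 years

Derivation:
Coupon per period c = face * coupon_rate / m = 2.600000
Periods per year m = 1; per-period yield y/m = 0.024000
Number of cashflows N = 5
Cashflows (t years, CF_t, discount factor 1/(1+y/m)^(m*t), PV):
  t = 1.0000: CF_t = 2.600000, DF = 0.976562, PV = 2.539062
  t = 2.0000: CF_t = 2.600000, DF = 0.953674, PV = 2.479553
  t = 3.0000: CF_t = 2.600000, DF = 0.931323, PV = 2.421439
  t = 4.0000: CF_t = 2.600000, DF = 0.909495, PV = 2.364686
  t = 5.0000: CF_t = 102.600000, DF = 0.888178, PV = 91.127106
Price P = sum_t PV_t = 100.931847
Macaulay numerator sum_t t * PV_t:
  t * PV_t at t = 1.0000: 2.539062
  t * PV_t at t = 2.0000: 4.959106
  t * PV_t at t = 3.0000: 7.264316
  t * PV_t at t = 4.0000: 9.458745
  t * PV_t at t = 5.0000: 455.635529
Macaulay duration D = (sum_t t * PV_t) / P = 479.856759 / 100.931847 = 4.754265


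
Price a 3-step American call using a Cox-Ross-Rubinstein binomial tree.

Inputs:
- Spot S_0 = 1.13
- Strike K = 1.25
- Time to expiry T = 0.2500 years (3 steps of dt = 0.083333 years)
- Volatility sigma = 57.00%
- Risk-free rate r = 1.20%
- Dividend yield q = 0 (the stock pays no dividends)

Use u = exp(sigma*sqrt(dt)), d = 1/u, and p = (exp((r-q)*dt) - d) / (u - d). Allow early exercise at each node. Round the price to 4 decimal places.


dt = T/N = 0.083333
u = exp(sigma*sqrt(dt)) = 1.178856; d = 1/u = 0.848280
p = (exp((r-q)*dt) - d) / (u - d) = 0.461983
Discount per step: exp(-r*dt) = 0.999000
Stock lattice S(k, i) with i counting down-moves:
  k=0: S(0,0) = 1.1300
  k=1: S(1,0) = 1.3321; S(1,1) = 0.9586
  k=2: S(2,0) = 1.5704; S(2,1) = 1.1300; S(2,2) = 0.8131
  k=3: S(3,0) = 1.8512; S(3,1) = 1.3321; S(3,2) = 0.9586; S(3,3) = 0.6898
Terminal payoffs V(N, i) = max(S_T - K, 0):
  V(3,0) = 0.601233; V(3,1) = 0.082108; V(3,2) = 0.000000; V(3,3) = 0.000000
Backward induction: V(k, i) = exp(-r*dt) * [p * V(k+1, i) + (1-p) * V(k+1, i+1)]; then take max(V_cont, immediate exercise) for American.
  V(2,0) = exp(-r*dt) * [p*0.601233 + (1-p)*0.082108] = 0.321613; exercise = 0.320364; V(2,0) = max -> 0.321613
  V(2,1) = exp(-r*dt) * [p*0.082108 + (1-p)*0.000000] = 0.037894; exercise = 0.000000; V(2,1) = max -> 0.037894
  V(2,2) = exp(-r*dt) * [p*0.000000 + (1-p)*0.000000] = 0.000000; exercise = 0.000000; V(2,2) = max -> 0.000000
  V(1,0) = exp(-r*dt) * [p*0.321613 + (1-p)*0.037894] = 0.168799; exercise = 0.082108; V(1,0) = max -> 0.168799
  V(1,1) = exp(-r*dt) * [p*0.037894 + (1-p)*0.000000] = 0.017489; exercise = 0.000000; V(1,1) = max -> 0.017489
  V(0,0) = exp(-r*dt) * [p*0.168799 + (1-p)*0.017489] = 0.087304; exercise = 0.000000; V(0,0) = max -> 0.087304

Answer: Price = V(0,0) = 0.0873


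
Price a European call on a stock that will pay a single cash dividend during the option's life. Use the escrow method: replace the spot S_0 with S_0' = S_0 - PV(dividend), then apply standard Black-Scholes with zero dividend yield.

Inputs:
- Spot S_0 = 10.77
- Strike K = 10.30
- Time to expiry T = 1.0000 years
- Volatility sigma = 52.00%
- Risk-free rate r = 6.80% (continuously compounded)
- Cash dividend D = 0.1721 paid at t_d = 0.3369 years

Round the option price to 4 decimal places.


Answer: Price = 2.5989

Derivation:
PV(D) = D * exp(-r * t_d) = 0.1721 * 0.97735122 = 0.16820215
S_0' = S_0 - PV(D) = 10.7700 - 0.16820215 = 10.60179785
d1 = (ln(S_0'/K) + (r + sigma^2/2)*T) / (sigma*sqrt(T)) = 0.44630712
d2 = d1 - sigma*sqrt(T) = -0.07369288
exp(-rT) = 0.93426047
N(d1) = 0.67231229; N(d2) = 0.47062738
C = S_0' * N(d1) - K * exp(-rT) * N(d2) = 10.60179785 * 0.67231229 - 10.3000 * 0.93426047 * 0.47062738 = 2.5989


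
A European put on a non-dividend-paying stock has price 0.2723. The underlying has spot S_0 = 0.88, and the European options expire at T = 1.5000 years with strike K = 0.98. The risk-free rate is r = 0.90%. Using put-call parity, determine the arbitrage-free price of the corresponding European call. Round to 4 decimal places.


Put-call parity: C - P = S_0 * exp(-qT) - K * exp(-rT).
S_0 * exp(-qT) = 0.8800 * 1.00000000 = 0.88000000
K * exp(-rT) = 0.9800 * 0.98659072 = 0.96685890
C = P + S*exp(-qT) - K*exp(-rT)
C = 0.2723 + 0.88000000 - 0.96685890 = 0.1854

Answer: Call price = 0.1854


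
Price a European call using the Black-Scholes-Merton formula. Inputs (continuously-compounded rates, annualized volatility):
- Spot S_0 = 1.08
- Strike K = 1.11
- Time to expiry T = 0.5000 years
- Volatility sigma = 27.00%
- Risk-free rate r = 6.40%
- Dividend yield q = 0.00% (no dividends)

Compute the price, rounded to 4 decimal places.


d1 = (ln(S/K) + (r - q + 0.5*sigma^2) * T) / (sigma * sqrt(T)) = 0.11955880
d2 = d1 - sigma * sqrt(T) = -0.07136003
exp(-rT) = 0.96850658; exp(-qT) = 1.00000000
C = S_0 * exp(-qT) * N(d1) - K * exp(-rT) * N(d2)
N(d1) = 0.54758367; N(d2) = 0.47155561
C = 1.0800 * 1.00000000 * 0.54758367 - 1.1100 * 0.96850658 * 0.47155561 = 0.0844

Answer: Price = 0.0844


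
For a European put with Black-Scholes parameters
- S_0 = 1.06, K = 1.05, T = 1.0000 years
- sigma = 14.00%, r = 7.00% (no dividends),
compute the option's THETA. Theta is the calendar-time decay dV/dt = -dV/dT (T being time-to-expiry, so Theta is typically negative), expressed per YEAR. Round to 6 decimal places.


Answer: Theta = -0.002955

Derivation:
d1 = 0.6377053140; d2 = 0.4977053140
phi(d1) = 0.3255391439; exp(-qT) = 1.0000000000; exp(-rT) = 0.9323938199
Theta = -S*exp(-qT)*phi(d1)*sigma/(2*sqrt(T)) + r*K*exp(-rT)*N(-d2) - q*S*exp(-qT)*N(-d1)
N(-d1) = 0.2618327629; N(-d2) = 0.3093458810; sqrt(T) = 1.0000000000
Term 1 = -1.0600 * 1.0000000000 * 0.3255391439 * 0.1400 / (2 * 1.0000000000) = -0.0241550045
Term 2 = 0.0700 * 1.0500 * 0.9323938199 * 0.3093458810 = 0.0211997658
Term 3 = 0 (no dividend yield, q = 0)
Theta = -0.0241550045 + (0.0211997658) + (0.0000000000) = -0.002955


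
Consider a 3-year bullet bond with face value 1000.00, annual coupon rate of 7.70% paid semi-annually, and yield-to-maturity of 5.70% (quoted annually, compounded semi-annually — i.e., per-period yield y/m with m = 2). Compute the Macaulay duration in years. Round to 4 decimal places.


Answer: Macaulay duration = 2.7434 years

Derivation:
Coupon per period c = face * coupon_rate / m = 38.500000
Periods per year m = 2; per-period yield y/m = 0.028500
Number of cashflows N = 6
Cashflows (t years, CF_t, discount factor 1/(1+y/m)^(m*t), PV):
  t = 0.5000: CF_t = 38.500000, DF = 0.972290, PV = 37.433155
  t = 1.0000: CF_t = 38.500000, DF = 0.945347, PV = 36.395873
  t = 1.5000: CF_t = 38.500000, DF = 0.919152, PV = 35.387334
  t = 2.0000: CF_t = 38.500000, DF = 0.893682, PV = 34.406742
  t = 2.5000: CF_t = 38.500000, DF = 0.868917, PV = 33.453322
  t = 3.0000: CF_t = 1038.500000, DF = 0.844840, PV = 877.365847
Price P = sum_t PV_t = 1054.442272
Macaulay numerator sum_t t * PV_t:
  t * PV_t at t = 0.5000: 18.716578
  t * PV_t at t = 1.0000: 36.395873
  t * PV_t at t = 1.5000: 53.081001
  t * PV_t at t = 2.0000: 68.813483
  t * PV_t at t = 2.5000: 83.633305
  t * PV_t at t = 3.0000: 2632.097541
Macaulay duration D = (sum_t t * PV_t) / P = 2892.737779 / 1054.442272 = 2.743382


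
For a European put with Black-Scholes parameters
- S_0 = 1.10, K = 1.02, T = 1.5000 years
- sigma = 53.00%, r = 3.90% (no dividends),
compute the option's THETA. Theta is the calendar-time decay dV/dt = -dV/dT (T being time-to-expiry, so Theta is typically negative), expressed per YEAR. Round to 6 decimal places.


d1 = 0.5310040106; d2 = -0.1181107712
phi(d1) = 0.3464831250; exp(-qT) = 1.0000000000; exp(-rT) = 0.9431782404
Theta = -S*exp(-qT)*phi(d1)*sigma/(2*sqrt(T)) + r*K*exp(-rT)*N(-d2) - q*S*exp(-qT)*N(-d1)
N(-d1) = 0.2977080000; N(-d2) = 0.5470100555; sqrt(T) = 1.2247448714
Term 1 = -1.1000 * 1.0000000000 * 0.3464831250 * 0.5300 / (2 * 1.2247448714) = -0.0824660166
Term 2 = 0.0390 * 1.0200 * 0.9431782404 * 0.5470100555 = 0.0205236151
Term 3 = 0 (no dividend yield, q = 0)
Theta = -0.0824660166 + (0.0205236151) + (0.0000000000) = -0.061942

Answer: Theta = -0.061942


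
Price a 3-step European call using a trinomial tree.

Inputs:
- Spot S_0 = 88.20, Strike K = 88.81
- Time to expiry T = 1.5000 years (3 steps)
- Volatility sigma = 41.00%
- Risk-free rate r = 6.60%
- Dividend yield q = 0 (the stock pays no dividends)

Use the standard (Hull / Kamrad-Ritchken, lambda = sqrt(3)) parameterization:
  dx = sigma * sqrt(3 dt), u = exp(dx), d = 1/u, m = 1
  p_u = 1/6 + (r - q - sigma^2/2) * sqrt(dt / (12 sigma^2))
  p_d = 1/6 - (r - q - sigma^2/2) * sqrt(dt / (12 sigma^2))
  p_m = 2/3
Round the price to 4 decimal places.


dt = T/N = 0.500000; dx = sigma*sqrt(3*dt) = 0.502145
u = exp(dx) = 1.652262; d = 1/u = 0.605231
p_u = 0.157680, p_m = 0.666667, p_d = 0.175653
Discount per step: exp(-r*dt) = 0.967539
Stock lattice S(k, j) with j the centered position index:
  k=0: S(0,+0) = 88.2000
  k=1: S(1,-1) = 53.3814; S(1,+0) = 88.2000; S(1,+1) = 145.7295
  k=2: S(2,-2) = 32.3080; S(2,-1) = 53.3814; S(2,+0) = 88.2000; S(2,+1) = 145.7295; S(2,+2) = 240.7834
  k=3: S(3,-3) = 19.5538; S(3,-2) = 32.3080; S(3,-1) = 53.3814; S(3,+0) = 88.2000; S(3,+1) = 145.7295; S(3,+2) = 240.7834; S(3,+3) = 397.8373
Terminal payoffs V(N, j) = max(S_T - K, 0):
  V(3,-3) = 0.000000; V(3,-2) = 0.000000; V(3,-1) = 0.000000; V(3,+0) = 0.000000; V(3,+1) = 56.919529; V(3,+2) = 151.973396; V(3,+3) = 309.027311
Backward induction: V(k, j) = exp(-r*dt) * [p_u * V(k+1, j+1) + p_m * V(k+1, j) + p_d * V(k+1, j-1)]
  V(2,-2) = exp(-r*dt) * [p_u*0.000000 + p_m*0.000000 + p_d*0.000000] = 0.000000
  V(2,-1) = exp(-r*dt) * [p_u*0.000000 + p_m*0.000000 + p_d*0.000000] = 0.000000
  V(2,+0) = exp(-r*dt) * [p_u*56.919529 + p_m*0.000000 + p_d*0.000000] = 8.683740
  V(2,+1) = exp(-r*dt) * [p_u*151.973396 + p_m*56.919529 + p_d*0.000000] = 59.899879
  V(2,+2) = exp(-r*dt) * [p_u*309.027311 + p_m*151.973396 + p_d*56.919529] = 154.846018
  V(1,-1) = exp(-r*dt) * [p_u*8.683740 + p_m*0.000000 + p_d*0.000000] = 1.324806
  V(1,+0) = exp(-r*dt) * [p_u*59.899879 + p_m*8.683740 + p_d*0.000000] = 14.739663
  V(1,+1) = exp(-r*dt) * [p_u*154.846018 + p_m*59.899879 + p_d*8.683740] = 63.736345
  V(0,+0) = exp(-r*dt) * [p_u*63.736345 + p_m*14.739663 + p_d*1.324806] = 19.456339

Answer: Price = V(0,0) = 19.4563


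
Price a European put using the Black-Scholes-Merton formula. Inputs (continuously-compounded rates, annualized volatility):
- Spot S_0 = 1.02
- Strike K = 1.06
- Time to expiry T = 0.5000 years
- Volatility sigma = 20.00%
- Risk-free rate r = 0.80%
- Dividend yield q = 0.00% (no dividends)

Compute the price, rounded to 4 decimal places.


Answer: Price = 0.0781

Derivation:
d1 = (ln(S/K) + (r - q + 0.5*sigma^2) * T) / (sigma * sqrt(T)) = -0.17300273
d2 = d1 - sigma * sqrt(T) = -0.31442409
exp(-rT) = 0.99600799; exp(-qT) = 1.00000000
P = K * exp(-rT) * N(-d2) - S_0 * exp(-qT) * N(-d1)
N(-d1) = 0.56867536; N(-d2) = 0.62340052
P = 1.0600 * 0.99600799 * 0.62340052 - 1.0200 * 1.00000000 * 0.56867536 = 0.0781


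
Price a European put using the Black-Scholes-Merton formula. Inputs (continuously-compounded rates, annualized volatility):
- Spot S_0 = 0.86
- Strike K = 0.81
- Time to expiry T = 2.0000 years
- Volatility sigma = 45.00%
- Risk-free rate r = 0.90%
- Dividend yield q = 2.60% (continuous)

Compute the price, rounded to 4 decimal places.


Answer: Price = 0.1910

Derivation:
d1 = (ln(S/K) + (r - q + 0.5*sigma^2) * T) / (sigma * sqrt(T)) = 0.35889305
d2 = d1 - sigma * sqrt(T) = -0.27750305
exp(-rT) = 0.98216103; exp(-qT) = 0.94932887
P = K * exp(-rT) * N(-d2) - S_0 * exp(-qT) * N(-d1)
N(-d1) = 0.35983755; N(-d2) = 0.60930307
P = 0.8100 * 0.98216103 * 0.60930307 - 0.8600 * 0.94932887 * 0.35983755 = 0.1910


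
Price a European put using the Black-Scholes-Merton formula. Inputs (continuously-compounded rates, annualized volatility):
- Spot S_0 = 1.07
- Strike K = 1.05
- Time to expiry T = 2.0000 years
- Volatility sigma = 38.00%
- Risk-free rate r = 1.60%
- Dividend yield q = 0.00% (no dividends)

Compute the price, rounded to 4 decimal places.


d1 = (ln(S/K) + (r - q + 0.5*sigma^2) * T) / (sigma * sqrt(T)) = 0.36335702
d2 = d1 - sigma * sqrt(T) = -0.17404413
exp(-rT) = 0.96850658; exp(-qT) = 1.00000000
P = K * exp(-rT) * N(-d2) - S_0 * exp(-qT) * N(-d1)
N(-d1) = 0.35816910; N(-d2) = 0.56908461
P = 1.0500 * 0.96850658 * 0.56908461 - 1.0700 * 1.00000000 * 0.35816910 = 0.1955

Answer: Price = 0.1955


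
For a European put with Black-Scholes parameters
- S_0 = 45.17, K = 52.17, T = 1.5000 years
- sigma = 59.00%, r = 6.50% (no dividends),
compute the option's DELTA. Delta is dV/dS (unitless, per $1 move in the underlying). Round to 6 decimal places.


d1 = 0.2968456805; d2 = -0.4257537936
phi(d1) = 0.3817469928; exp(-qT) = 1.0000000000; exp(-rT) = 0.9071023416
N(-d1) = 0.3832921642
Delta = -exp(-qT) * N(-d1) = -1.0000000000 * 0.3832921642 = -0.383292

Answer: Delta = -0.383292


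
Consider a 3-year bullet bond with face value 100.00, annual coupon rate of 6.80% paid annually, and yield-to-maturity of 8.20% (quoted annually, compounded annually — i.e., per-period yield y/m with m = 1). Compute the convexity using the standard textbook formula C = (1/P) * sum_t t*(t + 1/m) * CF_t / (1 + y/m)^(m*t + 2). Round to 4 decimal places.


Answer: Convexity = 9.3844

Derivation:
Coupon per period c = face * coupon_rate / m = 6.800000
Periods per year m = 1; per-period yield y/m = 0.082000
Number of cashflows N = 3
Cashflows (t years, CF_t, discount factor 1/(1+y/m)^(m*t), PV):
  t = 1.0000: CF_t = 6.800000, DF = 0.924214, PV = 6.284658
  t = 2.0000: CF_t = 6.800000, DF = 0.854172, PV = 5.808372
  t = 3.0000: CF_t = 106.800000, DF = 0.789438, PV = 84.312015
Price P = sum_t PV_t = 96.405045
Convexity numerator sum_t t*(t + 1/m) * CF_t / (1+y/m)^(m*t + 2):
  t = 1.0000: term = 10.736362
  t = 2.0000: term = 29.768100
  t = 3.0000: term = 864.203846
Convexity = (1/P) * sum = 904.708308 / 96.405045 = 9.384450


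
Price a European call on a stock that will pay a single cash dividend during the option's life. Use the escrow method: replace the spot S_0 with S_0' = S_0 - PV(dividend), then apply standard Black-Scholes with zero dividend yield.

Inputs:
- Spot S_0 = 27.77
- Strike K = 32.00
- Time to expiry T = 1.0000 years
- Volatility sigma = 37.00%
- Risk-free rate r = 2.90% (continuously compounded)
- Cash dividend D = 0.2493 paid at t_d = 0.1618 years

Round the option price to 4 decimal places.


PV(D) = D * exp(-r * t_d) = 0.2493 * 0.99531879 = 0.24813297
S_0' = S_0 - PV(D) = 27.7700 - 0.24813297 = 27.52186703
d1 = (ln(S_0'/K) + (r + sigma^2/2)*T) / (sigma*sqrt(T)) = -0.14406770
d2 = d1 - sigma*sqrt(T) = -0.51406770
exp(-rT) = 0.97141646
N(d1) = 0.44272350; N(d2) = 0.30360233
C = S_0' * N(d1) - K * exp(-rT) * N(d2) = 27.52186703 * 0.44272350 - 32.0000 * 0.97141646 * 0.30360233 = 2.7470

Answer: Price = 2.7470


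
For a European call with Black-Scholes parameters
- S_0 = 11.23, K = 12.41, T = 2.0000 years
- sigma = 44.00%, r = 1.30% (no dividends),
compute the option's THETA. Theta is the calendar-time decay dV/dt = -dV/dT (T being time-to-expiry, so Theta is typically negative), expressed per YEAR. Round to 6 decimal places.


d1 = 0.1923429593; d2 = -0.4299110081
phi(d1) = 0.3916305178; exp(-qT) = 1.0000000000; exp(-rT) = 0.9743350896
Theta = -S*exp(-qT)*phi(d1)*sigma/(2*sqrt(T)) - r*K*exp(-rT)*N(d2) + q*S*exp(-qT)*N(d1)
N(d1) = 0.5762632150; N(d2) = 0.3336301888; sqrt(T) = 1.4142135624
Term 1 = -11.2300 * 1.0000000000 * 0.3916305178 * 0.4400 / (2 * 1.4142135624) = -0.6841699040
Term 2 = -0.0130 * 12.4100 * 0.9743350896 * 0.3336301888 = -0.0524431559
Term 3 = 0 (no dividend yield, q = 0)
Theta = -0.6841699040 + (-0.0524431559) + (0.0000000000) = -0.736613

Answer: Theta = -0.736613


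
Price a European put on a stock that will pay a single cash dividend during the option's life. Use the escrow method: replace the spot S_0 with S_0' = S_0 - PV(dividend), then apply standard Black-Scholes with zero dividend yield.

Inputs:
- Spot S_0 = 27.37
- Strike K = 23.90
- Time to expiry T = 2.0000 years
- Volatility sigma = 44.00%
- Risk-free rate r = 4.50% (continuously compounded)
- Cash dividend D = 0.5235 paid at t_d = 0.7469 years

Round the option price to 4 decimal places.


PV(D) = D * exp(-r * t_d) = 0.5235 * 0.96694806 = 0.50619731
S_0' = S_0 - PV(D) = 27.3700 - 0.50619731 = 26.86380269
d1 = (ln(S_0'/K) + (r + sigma^2/2)*T) / (sigma*sqrt(T)) = 0.64362996
d2 = d1 - sigma*sqrt(T) = 0.02137599
exp(-rT) = 0.91393119
N(-d1) = 0.25990771; N(-d2) = 0.49147286
P = K * exp(-rT) * N(-d2) - S_0' * N(-d1) = 23.9000 * 0.91393119 * 0.49147286 - 26.86380269 * 0.25990771 = 3.7531

Answer: Price = 3.7531


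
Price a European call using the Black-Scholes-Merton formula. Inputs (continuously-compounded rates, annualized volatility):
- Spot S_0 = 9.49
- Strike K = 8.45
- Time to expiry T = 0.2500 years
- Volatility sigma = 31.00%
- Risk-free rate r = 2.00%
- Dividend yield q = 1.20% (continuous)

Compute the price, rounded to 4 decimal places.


d1 = (ln(S/K) + (r - q + 0.5*sigma^2) * T) / (sigma * sqrt(T)) = 0.83925594
d2 = d1 - sigma * sqrt(T) = 0.68425594
exp(-rT) = 0.99501248; exp(-qT) = 0.99700450
C = S_0 * exp(-qT) * N(d1) - K * exp(-rT) * N(d2)
N(d1) = 0.79933715; N(d2) = 0.75309322
C = 9.4900 * 0.99700450 * 0.79933715 - 8.4500 * 0.99501248 * 0.75309322 = 1.2311

Answer: Price = 1.2311


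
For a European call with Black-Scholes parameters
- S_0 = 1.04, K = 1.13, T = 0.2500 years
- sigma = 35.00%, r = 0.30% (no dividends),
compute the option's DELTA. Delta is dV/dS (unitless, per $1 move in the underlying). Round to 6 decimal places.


d1 = -0.3824823975; d2 = -0.5574823975
phi(d1) = 0.3708027884; exp(-qT) = 1.0000000000; exp(-rT) = 0.9992502812
N(d1) = 0.3510517915
Delta = exp(-qT) * N(d1) = 1.0000000000 * 0.3510517915 = 0.351052

Answer: Delta = 0.351052


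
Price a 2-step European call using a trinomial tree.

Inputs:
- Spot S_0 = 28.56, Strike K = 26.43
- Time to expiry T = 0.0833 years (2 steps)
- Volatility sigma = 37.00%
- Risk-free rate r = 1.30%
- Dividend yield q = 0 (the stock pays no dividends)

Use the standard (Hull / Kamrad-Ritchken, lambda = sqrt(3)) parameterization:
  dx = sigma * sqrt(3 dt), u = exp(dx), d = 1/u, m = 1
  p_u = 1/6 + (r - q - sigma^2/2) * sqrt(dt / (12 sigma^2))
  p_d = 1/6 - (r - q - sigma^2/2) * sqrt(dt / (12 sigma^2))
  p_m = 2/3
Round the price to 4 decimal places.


dt = T/N = 0.041650; dx = sigma*sqrt(3*dt) = 0.130789
u = exp(dx) = 1.139727; d = 1/u = 0.877403
p_u = 0.157838, p_m = 0.666667, p_d = 0.175496
Discount per step: exp(-r*dt) = 0.999459
Stock lattice S(k, j) with j the centered position index:
  k=0: S(0,+0) = 28.5600
  k=1: S(1,-1) = 25.0586; S(1,+0) = 28.5600; S(1,+1) = 32.5506
  k=2: S(2,-2) = 21.9865; S(2,-1) = 25.0586; S(2,+0) = 28.5600; S(2,+1) = 32.5506; S(2,+2) = 37.0988
Terminal payoffs V(N, j) = max(S_T - K, 0):
  V(2,-2) = 0.000000; V(2,-1) = 0.000000; V(2,+0) = 2.130000; V(2,+1) = 6.120598; V(2,+2) = 10.668789
Backward induction: V(k, j) = exp(-r*dt) * [p_u * V(k+1, j+1) + p_m * V(k+1, j) + p_d * V(k+1, j-1)]
  V(1,-1) = exp(-r*dt) * [p_u*2.130000 + p_m*0.000000 + p_d*0.000000] = 0.336012
  V(1,+0) = exp(-r*dt) * [p_u*6.120598 + p_m*2.130000 + p_d*0.000000] = 2.384769
  V(1,+1) = exp(-r*dt) * [p_u*10.668789 + p_m*6.120598 + p_d*2.130000] = 6.134817
  V(0,+0) = exp(-r*dt) * [p_u*6.134817 + p_m*2.384769 + p_d*0.336012] = 2.615702

Answer: Price = V(0,0) = 2.6157


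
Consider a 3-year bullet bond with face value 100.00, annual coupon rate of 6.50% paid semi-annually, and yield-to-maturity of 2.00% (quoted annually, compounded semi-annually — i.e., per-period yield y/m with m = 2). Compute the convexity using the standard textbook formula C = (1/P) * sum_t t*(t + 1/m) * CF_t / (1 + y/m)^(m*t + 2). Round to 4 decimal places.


Answer: Convexity = 9.3308

Derivation:
Coupon per period c = face * coupon_rate / m = 3.250000
Periods per year m = 2; per-period yield y/m = 0.010000
Number of cashflows N = 6
Cashflows (t years, CF_t, discount factor 1/(1+y/m)^(m*t), PV):
  t = 0.5000: CF_t = 3.250000, DF = 0.990099, PV = 3.217822
  t = 1.0000: CF_t = 3.250000, DF = 0.980296, PV = 3.185962
  t = 1.5000: CF_t = 3.250000, DF = 0.970590, PV = 3.154418
  t = 2.0000: CF_t = 3.250000, DF = 0.960980, PV = 3.123186
  t = 2.5000: CF_t = 3.250000, DF = 0.951466, PV = 3.092263
  t = 3.0000: CF_t = 103.250000, DF = 0.942045, PV = 97.266171
Price P = sum_t PV_t = 113.039822
Convexity numerator sum_t t*(t + 1/m) * CF_t / (1+y/m)^(m*t + 2):
  t = 0.5000: term = 1.577209
  t = 1.0000: term = 4.684779
  t = 1.5000: term = 9.276790
  t = 2.0000: term = 15.308235
  t = 2.5000: term = 22.735003
  t = 3.0000: term = 1001.171249
Convexity = (1/P) * sum = 1054.753265 / 113.039822 = 9.330811


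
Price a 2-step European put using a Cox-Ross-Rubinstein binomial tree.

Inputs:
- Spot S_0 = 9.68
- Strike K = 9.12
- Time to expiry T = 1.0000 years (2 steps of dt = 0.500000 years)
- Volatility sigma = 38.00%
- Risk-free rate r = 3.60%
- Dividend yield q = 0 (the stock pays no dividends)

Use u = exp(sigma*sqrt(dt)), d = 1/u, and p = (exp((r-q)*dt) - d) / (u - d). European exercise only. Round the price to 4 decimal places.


dt = T/N = 0.500000
u = exp(sigma*sqrt(dt)) = 1.308263; d = 1/u = 0.764372
p = (exp((r-q)*dt) - d) / (u - d) = 0.466621
Discount per step: exp(-r*dt) = 0.982161
Stock lattice S(k, i) with i counting down-moves:
  k=0: S(0,0) = 9.6800
  k=1: S(1,0) = 12.6640; S(1,1) = 7.3991
  k=2: S(2,0) = 16.5678; S(2,1) = 9.6800; S(2,2) = 5.6557
Terminal payoffs V(N, i) = max(K - S_T, 0):
  V(2,0) = 0.000000; V(2,1) = 0.000000; V(2,2) = 3.464318
Backward induction: V(k, i) = exp(-r*dt) * [p * V(k+1, i) + (1-p) * V(k+1, i+1)].
  V(1,0) = exp(-r*dt) * [p*0.000000 + (1-p)*0.000000] = 0.000000
  V(1,1) = exp(-r*dt) * [p*0.000000 + (1-p)*3.464318] = 1.814833
  V(0,0) = exp(-r*dt) * [p*0.000000 + (1-p)*1.814833] = 0.950726

Answer: Price = V(0,0) = 0.9507


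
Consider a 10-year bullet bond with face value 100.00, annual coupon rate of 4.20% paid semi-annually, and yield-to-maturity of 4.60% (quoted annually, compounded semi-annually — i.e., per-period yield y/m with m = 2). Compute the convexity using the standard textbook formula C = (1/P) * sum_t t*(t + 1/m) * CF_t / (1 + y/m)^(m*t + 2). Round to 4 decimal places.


Answer: Convexity = 77.0891

Derivation:
Coupon per period c = face * coupon_rate / m = 2.100000
Periods per year m = 2; per-period yield y/m = 0.023000
Number of cashflows N = 20
Cashflows (t years, CF_t, discount factor 1/(1+y/m)^(m*t), PV):
  t = 0.5000: CF_t = 2.100000, DF = 0.977517, PV = 2.052786
  t = 1.0000: CF_t = 2.100000, DF = 0.955540, PV = 2.006633
  t = 1.5000: CF_t = 2.100000, DF = 0.934056, PV = 1.961518
  t = 2.0000: CF_t = 2.100000, DF = 0.913056, PV = 1.917418
  t = 2.5000: CF_t = 2.100000, DF = 0.892528, PV = 1.874309
  t = 3.0000: CF_t = 2.100000, DF = 0.872461, PV = 1.832169
  t = 3.5000: CF_t = 2.100000, DF = 0.852846, PV = 1.790976
  t = 4.0000: CF_t = 2.100000, DF = 0.833671, PV = 1.750710
  t = 4.5000: CF_t = 2.100000, DF = 0.814928, PV = 1.711349
  t = 5.0000: CF_t = 2.100000, DF = 0.796606, PV = 1.672873
  t = 5.5000: CF_t = 2.100000, DF = 0.778696, PV = 1.635262
  t = 6.0000: CF_t = 2.100000, DF = 0.761189, PV = 1.598497
  t = 6.5000: CF_t = 2.100000, DF = 0.744075, PV = 1.562558
  t = 7.0000: CF_t = 2.100000, DF = 0.727346, PV = 1.527427
  t = 7.5000: CF_t = 2.100000, DF = 0.710993, PV = 1.493086
  t = 8.0000: CF_t = 2.100000, DF = 0.695008, PV = 1.459517
  t = 8.5000: CF_t = 2.100000, DF = 0.679382, PV = 1.426703
  t = 9.0000: CF_t = 2.100000, DF = 0.664108, PV = 1.394626
  t = 9.5000: CF_t = 2.100000, DF = 0.649177, PV = 1.363271
  t = 10.0000: CF_t = 102.100000, DF = 0.634581, PV = 64.790759
Price P = sum_t PV_t = 96.822447
Convexity numerator sum_t t*(t + 1/m) * CF_t / (1+y/m)^(m*t + 2):
  t = 0.5000: term = 0.980759
  t = 1.0000: term = 2.876127
  t = 1.5000: term = 5.622926
  t = 2.0000: term = 9.160844
  t = 2.5000: term = 13.432323
  t = 3.0000: term = 18.382456
  t = 3.5000: term = 23.958886
  t = 4.0000: term = 30.111713
  t = 4.5000: term = 36.793393
  t = 5.0000: term = 43.958654
  t = 5.5000: term = 51.564403
  t = 6.0000: term = 59.569647
  t = 6.5000: term = 67.935408
  t = 7.0000: term = 76.624642
  t = 7.5000: term = 85.602170
  t = 8.0000: term = 94.834596
  t = 8.5000: term = 104.290245
  t = 9.0000: term = 113.939087
  t = 9.5000: term = 123.752674
  t = 10.0000: term = 6500.564914
Convexity = (1/P) * sum = 7463.955868 / 96.822447 = 77.089106


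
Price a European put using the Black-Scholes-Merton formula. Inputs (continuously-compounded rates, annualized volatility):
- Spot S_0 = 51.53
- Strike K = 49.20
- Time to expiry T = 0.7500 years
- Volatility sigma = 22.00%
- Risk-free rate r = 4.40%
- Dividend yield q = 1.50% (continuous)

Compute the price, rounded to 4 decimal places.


d1 = (ln(S/K) + (r - q + 0.5*sigma^2) * T) / (sigma * sqrt(T)) = 0.45227803
d2 = d1 - sigma * sqrt(T) = 0.26175245
exp(-rT) = 0.96753856; exp(-qT) = 0.98881304
P = K * exp(-rT) * N(-d2) - S_0 * exp(-qT) * N(-d1)
N(-d1) = 0.32553435; N(-d2) = 0.39675615
P = 49.2000 * 0.96753856 * 0.39675615 - 51.5300 * 0.98881304 * 0.32553435 = 2.2996

Answer: Price = 2.2996


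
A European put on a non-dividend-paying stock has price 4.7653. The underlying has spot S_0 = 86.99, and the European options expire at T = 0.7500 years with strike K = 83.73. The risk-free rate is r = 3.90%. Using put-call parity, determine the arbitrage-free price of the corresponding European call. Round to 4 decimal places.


Put-call parity: C - P = S_0 * exp(-qT) - K * exp(-rT).
S_0 * exp(-qT) = 86.9900 * 1.00000000 = 86.99000000
K * exp(-rT) = 83.7300 * 0.97117364 = 81.31636894
C = P + S*exp(-qT) - K*exp(-rT)
C = 4.7653 + 86.99000000 - 81.31636894 = 10.4389

Answer: Call price = 10.4389


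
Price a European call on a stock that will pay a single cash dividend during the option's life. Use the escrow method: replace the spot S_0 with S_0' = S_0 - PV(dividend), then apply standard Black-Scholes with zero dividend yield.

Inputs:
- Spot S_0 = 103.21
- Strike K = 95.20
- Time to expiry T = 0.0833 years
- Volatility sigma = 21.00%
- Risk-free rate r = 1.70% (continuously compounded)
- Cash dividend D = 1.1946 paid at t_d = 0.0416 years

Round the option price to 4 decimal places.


PV(D) = D * exp(-r * t_d) = 1.1946 * 0.99929305 = 1.19375548
S_0' = S_0 - PV(D) = 103.2100 - 1.19375548 = 102.01624452
d1 = (ln(S_0'/K) + (r + sigma^2/2)*T) / (sigma*sqrt(T)) = 1.19461143
d2 = d1 - sigma*sqrt(T) = 1.13400178
exp(-rT) = 0.99858490
N(d1) = 0.88388056; N(d2) = 0.87160310
C = S_0' * N(d1) - K * exp(-rT) * N(d2) = 102.01624452 * 0.88388056 - 95.2000 * 0.99858490 * 0.87160310 = 7.3110

Answer: Price = 7.3110


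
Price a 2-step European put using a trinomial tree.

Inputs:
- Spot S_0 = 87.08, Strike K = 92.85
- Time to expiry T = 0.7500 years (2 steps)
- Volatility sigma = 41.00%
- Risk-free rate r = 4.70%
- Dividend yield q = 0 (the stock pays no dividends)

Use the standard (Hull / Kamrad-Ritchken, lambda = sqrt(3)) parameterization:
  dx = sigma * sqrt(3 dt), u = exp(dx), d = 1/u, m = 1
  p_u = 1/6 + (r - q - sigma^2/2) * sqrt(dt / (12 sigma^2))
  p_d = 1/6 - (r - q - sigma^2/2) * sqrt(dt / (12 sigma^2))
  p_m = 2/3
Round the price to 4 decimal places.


Answer: Price = V(0,0) = 13.1728

Derivation:
dt = T/N = 0.375000; dx = sigma*sqrt(3*dt) = 0.434871
u = exp(dx) = 1.544763; d = 1/u = 0.647348
p_u = 0.150692, p_m = 0.666667, p_d = 0.182641
Discount per step: exp(-r*dt) = 0.982529
Stock lattice S(k, j) with j the centered position index:
  k=0: S(0,+0) = 87.0800
  k=1: S(1,-1) = 56.3711; S(1,+0) = 87.0800; S(1,+1) = 134.5180
  k=2: S(2,-2) = 36.4917; S(2,-1) = 56.3711; S(2,+0) = 87.0800; S(2,+1) = 134.5180; S(2,+2) = 207.7984
Terminal payoffs V(N, j) = max(K - S_T, 0):
  V(2,-2) = 56.358261; V(2,-1) = 36.478903; V(2,+0) = 5.770000; V(2,+1) = 0.000000; V(2,+2) = 0.000000
Backward induction: V(k, j) = exp(-r*dt) * [p_u * V(k+1, j+1) + p_m * V(k+1, j) + p_d * V(k+1, j-1)]
  V(1,-1) = exp(-r*dt) * [p_u*5.770000 + p_m*36.478903 + p_d*56.358261] = 34.862212
  V(1,+0) = exp(-r*dt) * [p_u*0.000000 + p_m*5.770000 + p_d*36.478903] = 10.325617
  V(1,+1) = exp(-r*dt) * [p_u*0.000000 + p_m*0.000000 + p_d*5.770000] = 1.035429
  V(0,+0) = exp(-r*dt) * [p_u*1.035429 + p_m*10.325617 + p_d*34.862212] = 13.172824


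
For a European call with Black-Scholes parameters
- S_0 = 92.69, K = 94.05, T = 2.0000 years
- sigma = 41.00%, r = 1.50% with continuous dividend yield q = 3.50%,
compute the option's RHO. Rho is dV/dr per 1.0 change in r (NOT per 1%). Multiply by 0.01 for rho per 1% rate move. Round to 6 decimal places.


Answer: Rho = 63.977164

Derivation:
d1 = 0.1958065533; d2 = -0.3840210073
phi(d1) = 0.3913673538; exp(-qT) = 0.9323938199; exp(-rT) = 0.9704455335
N(d2) = 0.3504814388
Rho = K*T*exp(-rT)*N(d2) = 94.0500 * 2.0000 * 0.9704455335 * 0.3504814388 = 63.977164


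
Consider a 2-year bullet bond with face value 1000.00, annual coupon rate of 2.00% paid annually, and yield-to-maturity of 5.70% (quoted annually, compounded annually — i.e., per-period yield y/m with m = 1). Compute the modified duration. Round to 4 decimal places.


Coupon per period c = face * coupon_rate / m = 20.000000
Periods per year m = 1; per-period yield y/m = 0.057000
Number of cashflows N = 2
Cashflows (t years, CF_t, discount factor 1/(1+y/m)^(m*t), PV):
  t = 1.0000: CF_t = 20.000000, DF = 0.946074, PV = 18.921476
  t = 2.0000: CF_t = 1020.000000, DF = 0.895056, PV = 912.956736
Price P = sum_t PV_t = 931.878212
First compute Macaulay numerator sum_t t * PV_t:
  t * PV_t at t = 1.0000: 18.921476
  t * PV_t at t = 2.0000: 1825.913471
Macaulay duration D = 1844.834947 / 931.878212 = 1.979695
Modified duration = D / (1 + y/m) = 1.979695 / (1 + 0.057000) = 1.872938

Answer: Modified duration = 1.8729


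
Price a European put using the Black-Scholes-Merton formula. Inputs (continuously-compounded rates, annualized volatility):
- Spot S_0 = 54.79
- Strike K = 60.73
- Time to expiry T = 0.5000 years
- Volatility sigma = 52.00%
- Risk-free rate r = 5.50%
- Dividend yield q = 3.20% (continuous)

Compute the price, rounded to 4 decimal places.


Answer: Price = 11.0733

Derivation:
d1 = (ln(S/K) + (r - q + 0.5*sigma^2) * T) / (sigma * sqrt(T)) = -0.06480937
d2 = d1 - sigma * sqrt(T) = -0.43250489
exp(-rT) = 0.97287468; exp(-qT) = 0.98412732
P = K * exp(-rT) * N(-d2) - S_0 * exp(-qT) * N(-d1)
N(-d1) = 0.52583711; N(-d2) = 0.66731275
P = 60.7300 * 0.97287468 * 0.66731275 - 54.7900 * 0.98412732 * 0.52583711 = 11.0733


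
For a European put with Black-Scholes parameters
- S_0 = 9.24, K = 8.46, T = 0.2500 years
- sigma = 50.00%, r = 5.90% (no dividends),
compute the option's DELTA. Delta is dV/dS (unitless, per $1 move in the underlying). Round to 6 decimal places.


d1 = 0.5367708481; d2 = 0.2867708481
phi(d1) = 0.3454179987; exp(-qT) = 1.0000000000; exp(-rT) = 0.9853582484
N(-d1) = 0.2957129553
Delta = -exp(-qT) * N(-d1) = -1.0000000000 * 0.2957129553 = -0.295713

Answer: Delta = -0.295713


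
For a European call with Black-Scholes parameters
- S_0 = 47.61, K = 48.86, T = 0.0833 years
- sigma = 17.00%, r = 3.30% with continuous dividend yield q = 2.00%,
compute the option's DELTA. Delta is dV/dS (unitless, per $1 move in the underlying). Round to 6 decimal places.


Answer: Delta = 0.314521

Derivation:
d1 = -0.4815994774; d2 = -0.5306644343
phi(d1) = 0.3552592190; exp(-qT) = 0.9983353870; exp(-rT) = 0.9972548748
N(d1) = 0.3150452488
Delta = exp(-qT) * N(d1) = 0.9983353870 * 0.3150452488 = 0.314521


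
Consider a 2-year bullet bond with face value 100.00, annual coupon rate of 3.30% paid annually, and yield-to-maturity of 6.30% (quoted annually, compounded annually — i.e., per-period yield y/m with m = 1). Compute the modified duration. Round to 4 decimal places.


Coupon per period c = face * coupon_rate / m = 3.300000
Periods per year m = 1; per-period yield y/m = 0.063000
Number of cashflows N = 2
Cashflows (t years, CF_t, discount factor 1/(1+y/m)^(m*t), PV):
  t = 1.0000: CF_t = 3.300000, DF = 0.940734, PV = 3.104421
  t = 2.0000: CF_t = 103.300000, DF = 0.884980, PV = 91.418437
Price P = sum_t PV_t = 94.522859
First compute Macaulay numerator sum_t t * PV_t:
  t * PV_t at t = 1.0000: 3.104421
  t * PV_t at t = 2.0000: 182.836874
Macaulay duration D = 185.941296 / 94.522859 = 1.967157
Modified duration = D / (1 + y/m) = 1.967157 / (1 + 0.063000) = 1.850571

Answer: Modified duration = 1.8506


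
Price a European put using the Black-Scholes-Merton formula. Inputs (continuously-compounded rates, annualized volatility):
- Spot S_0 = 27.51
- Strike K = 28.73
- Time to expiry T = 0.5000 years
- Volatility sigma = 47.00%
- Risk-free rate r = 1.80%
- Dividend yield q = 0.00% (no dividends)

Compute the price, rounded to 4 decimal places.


d1 = (ln(S/K) + (r - q + 0.5*sigma^2) * T) / (sigma * sqrt(T)) = 0.06268487
d2 = d1 - sigma * sqrt(T) = -0.26965532
exp(-rT) = 0.99104038; exp(-qT) = 1.00000000
P = K * exp(-rT) * N(-d2) - S_0 * exp(-qT) * N(-d1)
N(-d1) = 0.47500872; N(-d2) = 0.60628728
P = 28.7300 * 0.99104038 * 0.60628728 - 27.5100 * 1.00000000 * 0.47500872 = 4.1951

Answer: Price = 4.1951


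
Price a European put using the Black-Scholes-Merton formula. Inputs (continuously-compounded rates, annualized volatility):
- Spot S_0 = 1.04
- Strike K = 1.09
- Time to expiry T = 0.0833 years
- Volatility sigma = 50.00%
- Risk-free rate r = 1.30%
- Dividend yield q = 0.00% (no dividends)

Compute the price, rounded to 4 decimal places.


Answer: Price = 0.0887

Derivation:
d1 = (ln(S/K) + (r - q + 0.5*sigma^2) * T) / (sigma * sqrt(T)) = -0.24573421
d2 = d1 - sigma * sqrt(T) = -0.39004290
exp(-rT) = 0.99891769; exp(-qT) = 1.00000000
P = K * exp(-rT) * N(-d2) - S_0 * exp(-qT) * N(-d1)
N(-d1) = 0.59705600; N(-d2) = 0.65174759
P = 1.0900 * 0.99891769 * 0.65174759 - 1.0400 * 1.00000000 * 0.59705600 = 0.0887


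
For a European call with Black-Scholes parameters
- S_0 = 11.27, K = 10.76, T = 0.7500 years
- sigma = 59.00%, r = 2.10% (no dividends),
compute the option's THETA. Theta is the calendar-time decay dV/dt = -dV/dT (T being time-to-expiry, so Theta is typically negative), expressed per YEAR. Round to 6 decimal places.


d1 = 0.3769339330; d2 = -0.1340210552
phi(d1) = 0.3715848182; exp(-qT) = 1.0000000000; exp(-rT) = 0.9843733826
Theta = -S*exp(-qT)*phi(d1)*sigma/(2*sqrt(T)) - r*K*exp(-rT)*N(d2) + q*S*exp(-qT)*N(d1)
N(d1) = 0.6468886484; N(d2) = 0.4466929625; sqrt(T) = 0.8660254038
Term 1 = -11.2700 * 1.0000000000 * 0.3715848182 * 0.5900 / (2 * 0.8660254038) = -1.4265048813
Term 2 = -0.0210 * 10.7600 * 0.9843733826 * 0.4466929625 = -0.0993574732
Term 3 = 0 (no dividend yield, q = 0)
Theta = -1.4265048813 + (-0.0993574732) + (0.0000000000) = -1.525862

Answer: Theta = -1.525862


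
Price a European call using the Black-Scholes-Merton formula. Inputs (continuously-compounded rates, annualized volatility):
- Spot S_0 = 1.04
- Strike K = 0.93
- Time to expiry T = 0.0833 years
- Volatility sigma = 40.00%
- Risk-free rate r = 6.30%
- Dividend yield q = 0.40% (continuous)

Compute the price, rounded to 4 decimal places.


Answer: Price = 0.1238

Derivation:
d1 = (ln(S/K) + (r - q + 0.5*sigma^2) * T) / (sigma * sqrt(T)) = 1.06863021
d2 = d1 - sigma * sqrt(T) = 0.95318325
exp(-rT) = 0.99476585; exp(-qT) = 0.99966686
C = S_0 * exp(-qT) * N(d1) - K * exp(-rT) * N(d2)
N(d1) = 0.85738183; N(d2) = 0.82975138
C = 1.0400 * 0.99966686 * 0.85738183 - 0.9300 * 0.99476585 * 0.82975138 = 0.1238


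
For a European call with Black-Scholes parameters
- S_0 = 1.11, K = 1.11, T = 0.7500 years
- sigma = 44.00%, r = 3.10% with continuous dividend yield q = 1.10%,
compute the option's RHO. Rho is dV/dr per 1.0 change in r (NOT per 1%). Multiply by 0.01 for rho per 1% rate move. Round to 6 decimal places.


Answer: Rho = 0.357820

Derivation:
d1 = 0.2298903799; d2 = -0.1511607978
phi(d1) = 0.3885383789; exp(-qT) = 0.9917839379; exp(-rT) = 0.9770181987
N(d2) = 0.4399244369
Rho = K*T*exp(-rT)*N(d2) = 1.1100 * 0.7500 * 0.9770181987 * 0.4399244369 = 0.357820


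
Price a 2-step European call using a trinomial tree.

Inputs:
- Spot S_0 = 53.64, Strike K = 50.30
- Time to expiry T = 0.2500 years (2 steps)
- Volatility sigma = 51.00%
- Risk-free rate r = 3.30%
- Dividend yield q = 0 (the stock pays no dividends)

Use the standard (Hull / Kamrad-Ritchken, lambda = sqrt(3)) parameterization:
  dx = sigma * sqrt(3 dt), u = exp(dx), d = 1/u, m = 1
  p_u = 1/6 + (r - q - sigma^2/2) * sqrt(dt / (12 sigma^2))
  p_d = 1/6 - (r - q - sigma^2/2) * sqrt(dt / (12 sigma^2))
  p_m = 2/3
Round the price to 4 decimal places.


Answer: Price = V(0,0) = 7.2053

Derivation:
dt = T/N = 0.125000; dx = sigma*sqrt(3*dt) = 0.312310
u = exp(dx) = 1.366578; d = 1/u = 0.731755
p_u = 0.147245, p_m = 0.666667, p_d = 0.186088
Discount per step: exp(-r*dt) = 0.995883
Stock lattice S(k, j) with j the centered position index:
  k=0: S(0,+0) = 53.6400
  k=1: S(1,-1) = 39.2513; S(1,+0) = 53.6400; S(1,+1) = 73.3033
  k=2: S(2,-2) = 28.7223; S(2,-1) = 39.2513; S(2,+0) = 53.6400; S(2,+1) = 73.3033; S(2,+2) = 100.1746
Terminal payoffs V(N, j) = max(S_T - K, 0):
  V(2,-2) = 0.000000; V(2,-1) = 0.000000; V(2,+0) = 3.340000; V(2,+1) = 23.003254; V(2,+2) = 49.874628
Backward induction: V(k, j) = exp(-r*dt) * [p_u * V(k+1, j+1) + p_m * V(k+1, j) + p_d * V(k+1, j-1)]
  V(1,-1) = exp(-r*dt) * [p_u*3.340000 + p_m*0.000000 + p_d*0.000000] = 0.489773
  V(1,+0) = exp(-r*dt) * [p_u*23.003254 + p_m*3.340000 + p_d*0.000000] = 5.590668
  V(1,+1) = exp(-r*dt) * [p_u*49.874628 + p_m*23.003254 + p_d*3.340000] = 23.204903
  V(0,+0) = exp(-r*dt) * [p_u*23.204903 + p_m*5.590668 + p_d*0.489773] = 7.205273


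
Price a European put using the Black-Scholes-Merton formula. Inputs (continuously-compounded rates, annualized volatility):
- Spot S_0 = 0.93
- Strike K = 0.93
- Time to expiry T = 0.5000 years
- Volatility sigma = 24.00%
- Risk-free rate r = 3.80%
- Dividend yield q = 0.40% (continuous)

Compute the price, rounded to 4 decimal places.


d1 = (ln(S/K) + (r - q + 0.5*sigma^2) * T) / (sigma * sqrt(T)) = 0.18502627
d2 = d1 - sigma * sqrt(T) = 0.01532065
exp(-rT) = 0.98117936; exp(-qT) = 0.99800200
P = K * exp(-rT) * N(-d2) - S_0 * exp(-qT) * N(-d1)
N(-d1) = 0.42660421; N(-d2) = 0.49388819
P = 0.9300 * 0.98117936 * 0.49388819 - 0.9300 * 0.99800200 * 0.42660421 = 0.0547

Answer: Price = 0.0547
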